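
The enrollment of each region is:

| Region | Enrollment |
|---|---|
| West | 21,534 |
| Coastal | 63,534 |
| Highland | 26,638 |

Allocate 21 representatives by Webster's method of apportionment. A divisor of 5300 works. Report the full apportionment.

West 4, Coastal 12, Highland 5

With modified divisor 5300: modified quotas West 4.063, Coastal 11.988, Highland 5.026.
Rounding to the nearest integer: West 4, Coastal 12, Highland 5 (total 21).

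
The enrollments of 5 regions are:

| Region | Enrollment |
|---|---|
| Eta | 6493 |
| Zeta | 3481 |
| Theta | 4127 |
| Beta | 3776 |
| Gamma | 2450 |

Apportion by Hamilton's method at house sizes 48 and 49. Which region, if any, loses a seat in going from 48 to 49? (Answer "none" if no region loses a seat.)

none

At 48 seats: Eta 15, Zeta 8, Theta 10, Beta 9, Gamma 6.
At 49 seats: Eta 16, Zeta 8, Theta 10, Beta 9, Gamma 6.
No region's allocation decreased.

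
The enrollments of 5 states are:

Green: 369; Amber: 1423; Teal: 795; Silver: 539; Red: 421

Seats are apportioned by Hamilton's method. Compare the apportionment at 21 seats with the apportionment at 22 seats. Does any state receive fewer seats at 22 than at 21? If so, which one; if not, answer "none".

At 21 seats: Green 2, Amber 8, Teal 5, Silver 3, Red 3.
At 22 seats: Green 2, Amber 9, Teal 5, Silver 3, Red 3.
No state's allocation decreased.

none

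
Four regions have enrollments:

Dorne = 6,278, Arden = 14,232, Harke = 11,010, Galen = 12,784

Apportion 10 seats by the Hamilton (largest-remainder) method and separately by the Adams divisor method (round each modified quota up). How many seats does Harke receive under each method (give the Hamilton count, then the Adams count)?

3 and 2

Hamilton: Dorne 1, Arden 3, Harke 3, Galen 3.
Adams: Dorne 2, Arden 3, Harke 2, Galen 3.
Harke gets 3 under Hamilton and 2 under Adams.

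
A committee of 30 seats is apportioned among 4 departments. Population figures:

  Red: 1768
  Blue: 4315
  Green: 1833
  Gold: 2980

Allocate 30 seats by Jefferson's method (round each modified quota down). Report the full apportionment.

Standard divisor 10896/30 ≈ 363.2; standard quotas: Red 4.868, Blue 11.881, Green 5.047, Gold 8.205.
Rounding down gives 4, 11, 5, 8 = 28 seats, so the divisor must be adjusted.
With modified divisor 340: modified quotas Red 5.200, Blue 12.691, Green 5.391, Gold 8.765.
Rounding down: Red 5, Blue 12, Green 5, Gold 8 (total 30).

Red 5; Blue 12; Green 5; Gold 8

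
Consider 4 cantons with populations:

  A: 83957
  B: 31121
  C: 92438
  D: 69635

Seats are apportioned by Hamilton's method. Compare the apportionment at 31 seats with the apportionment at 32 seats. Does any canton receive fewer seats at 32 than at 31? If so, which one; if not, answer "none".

At 31 seats: A 9, B 4, C 10, D 8.
At 32 seats: A 10, B 3, C 11, D 8.
B drops from 4 to 3.

B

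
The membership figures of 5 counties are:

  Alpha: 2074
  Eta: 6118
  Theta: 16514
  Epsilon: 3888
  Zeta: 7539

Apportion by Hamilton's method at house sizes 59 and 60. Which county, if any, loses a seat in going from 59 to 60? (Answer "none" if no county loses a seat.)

Alpha

At 59 seats: Alpha 4, Eta 10, Theta 27, Epsilon 6, Zeta 12.
At 60 seats: Alpha 3, Eta 10, Theta 27, Epsilon 7, Zeta 13.
Alpha drops from 4 to 3.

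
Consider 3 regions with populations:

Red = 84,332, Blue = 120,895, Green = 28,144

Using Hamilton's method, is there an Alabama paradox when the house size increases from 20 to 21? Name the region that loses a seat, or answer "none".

At 20 seats: Red 7, Blue 10, Green 3.
At 21 seats: Red 8, Blue 11, Green 2.
Green drops from 3 to 2.

Green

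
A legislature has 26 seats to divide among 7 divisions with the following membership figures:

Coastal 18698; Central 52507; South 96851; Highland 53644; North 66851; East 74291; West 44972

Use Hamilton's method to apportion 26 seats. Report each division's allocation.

Total 407814; standard divisor 407814/26 ≈ 15685.154.
Standard quotas: Coastal 1.1921, Central 3.3476, South 6.1747, Highland 3.4200, North 4.2621, East 4.7364, West 2.8672.
Lower quotas: Coastal 1, Central 3, South 6, Highland 3, North 4, East 4, West 2 (sum 23, leaving 3 seats).
Remainders in descending order: West 0.8672, East 0.7364, Highland 0.4200, Central 0.3476, North 0.2621, Coastal 0.1921, South 0.1747.
Largest remainders: West, East, Highland receive the extra seats.

Coastal 1; Central 3; South 6; Highland 4; North 4; East 5; West 3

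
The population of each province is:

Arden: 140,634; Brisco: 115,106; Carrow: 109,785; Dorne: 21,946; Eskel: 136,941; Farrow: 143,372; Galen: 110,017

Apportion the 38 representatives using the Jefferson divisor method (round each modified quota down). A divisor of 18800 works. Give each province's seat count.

With modified divisor 18800: modified quotas Arden 7.481, Brisco 6.123, Carrow 5.840, Dorne 1.167, Eskel 7.284, Farrow 7.626, Galen 5.852.
Rounding down: Arden 7, Brisco 6, Carrow 5, Dorne 1, Eskel 7, Farrow 7, Galen 5 (total 38).

Arden=7, Brisco=6, Carrow=5, Dorne=1, Eskel=7, Farrow=7, Galen=5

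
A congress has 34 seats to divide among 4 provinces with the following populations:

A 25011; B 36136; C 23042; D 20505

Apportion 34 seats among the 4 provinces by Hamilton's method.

Total 104694; standard divisor 104694/34 ≈ 3079.235.
Standard quotas: A 8.1225, B 11.7354, C 7.4830, D 6.6591.
Lower quotas: A 8, B 11, C 7, D 6 (sum 32, leaving 2 seats).
Remainders in descending order: B 0.7354, D 0.6591, C 0.4830, A 0.1225.
Largest remainders: B, D receive the extra seats.

A 8, B 12, C 7, D 7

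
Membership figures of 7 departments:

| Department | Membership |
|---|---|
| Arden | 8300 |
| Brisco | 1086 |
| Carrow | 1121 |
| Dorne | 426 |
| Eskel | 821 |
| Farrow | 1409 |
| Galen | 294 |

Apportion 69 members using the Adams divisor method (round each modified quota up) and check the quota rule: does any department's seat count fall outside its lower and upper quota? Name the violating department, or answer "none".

Standard quotas: Arden 42.558, Brisco 5.568, Carrow 5.748, Dorne 2.184, Eskel 4.210, Farrow 7.225, Galen 1.507.
Adams allocation: Arden 41, Brisco 6, Carrow 6, Dorne 3, Eskel 4, Farrow 7, Galen 2.
Arden has quota 42.558 (lower 42, upper 43) but receives 41 — outside the quota interval.

Arden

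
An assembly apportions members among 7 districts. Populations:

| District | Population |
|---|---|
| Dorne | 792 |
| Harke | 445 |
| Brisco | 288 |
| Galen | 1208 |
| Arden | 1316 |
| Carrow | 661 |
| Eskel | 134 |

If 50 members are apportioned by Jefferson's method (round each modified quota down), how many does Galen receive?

Standard divisor 4844/50 ≈ 96.88; standard quotas: Dorne 8.175, Harke 4.593, Brisco 2.973, Galen 12.469, Arden 13.584, Carrow 6.823, Eskel 1.383.
Rounding down gives 8, 4, 2, 12, 13, 6, 1 = 46 seats, so the divisor must be adjusted.
With modified divisor 90: modified quotas Dorne 8.800, Harke 4.944, Brisco 3.200, Galen 13.422, Arden 14.622, Carrow 7.344, Eskel 1.489.
Rounding down: Dorne 8, Harke 4, Brisco 3, Galen 13, Arden 14, Carrow 7, Eskel 1 (total 50).
Galen receives 13.

13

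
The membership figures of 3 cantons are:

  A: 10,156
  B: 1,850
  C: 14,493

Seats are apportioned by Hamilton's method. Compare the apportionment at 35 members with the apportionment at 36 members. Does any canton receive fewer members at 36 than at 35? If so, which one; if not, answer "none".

At 35 seats: A 13, B 3, C 19.
At 36 seats: A 14, B 2, C 20.
B drops from 3 to 2.

B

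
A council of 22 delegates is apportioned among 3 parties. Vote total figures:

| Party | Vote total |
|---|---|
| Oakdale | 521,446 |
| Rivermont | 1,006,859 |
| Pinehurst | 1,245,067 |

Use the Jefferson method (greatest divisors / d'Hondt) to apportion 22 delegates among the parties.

Standard divisor 2773372/22 ≈ 126062.364; standard quotas: Oakdale 4.136, Rivermont 7.987, Pinehurst 9.877.
Rounding down gives 4, 7, 9 = 20 seats, so the divisor must be adjusted.
With modified divisor 118800: modified quotas Oakdale 4.389, Rivermont 8.475, Pinehurst 10.480.
Rounding down: Oakdale 4, Rivermont 8, Pinehurst 10 (total 22).

Oakdale 4; Rivermont 8; Pinehurst 10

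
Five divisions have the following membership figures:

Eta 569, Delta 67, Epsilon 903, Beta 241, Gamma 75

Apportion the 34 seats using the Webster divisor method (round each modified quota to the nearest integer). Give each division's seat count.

Standard divisor 1855/34 ≈ 54.559; standard quotas: Eta 10.429, Delta 1.228, Epsilon 16.551, Beta 4.417, Gamma 1.375.
Rounding to the nearest integer gives 10, 1, 17, 4, 1 = 33 seats, so the divisor must be adjusted.
With modified divisor 54: modified quotas Eta 10.537, Delta 1.241, Epsilon 16.722, Beta 4.463, Gamma 1.389.
Rounding to the nearest integer: Eta 11, Delta 1, Epsilon 17, Beta 4, Gamma 1 (total 34).

Eta=11, Delta=1, Epsilon=17, Beta=4, Gamma=1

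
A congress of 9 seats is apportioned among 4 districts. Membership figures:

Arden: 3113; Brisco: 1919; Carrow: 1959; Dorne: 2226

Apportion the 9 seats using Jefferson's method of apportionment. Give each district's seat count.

Arden 3; Brisco 2; Carrow 2; Dorne 2

Standard divisor 9217/9 ≈ 1024.111; standard quotas: Arden 3.040, Brisco 1.874, Carrow 1.913, Dorne 2.174.
Rounding down gives 3, 1, 1, 2 = 7 seats, so the divisor must be adjusted.
With modified divisor 900: modified quotas Arden 3.459, Brisco 2.132, Carrow 2.177, Dorne 2.473.
Rounding down: Arden 3, Brisco 2, Carrow 2, Dorne 2 (total 9).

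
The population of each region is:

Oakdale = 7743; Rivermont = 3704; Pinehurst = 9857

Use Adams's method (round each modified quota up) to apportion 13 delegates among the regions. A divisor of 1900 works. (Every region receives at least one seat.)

With modified divisor 1900: modified quotas Oakdale 4.075, Rivermont 1.949, Pinehurst 5.188.
Rounding up: Oakdale 5, Rivermont 2, Pinehurst 6 (total 13).

Oakdale 5; Rivermont 2; Pinehurst 6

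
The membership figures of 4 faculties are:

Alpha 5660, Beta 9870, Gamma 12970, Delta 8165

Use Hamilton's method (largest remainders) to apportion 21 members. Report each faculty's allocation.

The standard divisor is 36665/21 ≈ 1745.952.
Standard quotas: Alpha 3.2418, Beta 5.6531, Gamma 7.4286, Delta 4.6765.
Lower quotas: Alpha 3, Beta 5, Gamma 7, Delta 4 (sum 19, leaving 2 seats).
Remainders in descending order: Delta 0.6765, Beta 0.6531, Gamma 0.4286, Alpha 0.2418.
Largest remainders: Delta, Beta receive the extra seats.

Alpha 3; Beta 6; Gamma 7; Delta 5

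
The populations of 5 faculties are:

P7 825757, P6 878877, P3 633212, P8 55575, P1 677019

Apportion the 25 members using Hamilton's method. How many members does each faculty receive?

The standard divisor is 3070440/25 ≈ 122817.6.
Standard quotas: P7 6.7234, P6 7.1560, P3 5.1557, P8 0.4525, P1 5.5124.
Lower quotas: P7 6, P6 7, P3 5, P8 0, P1 5 (sum 23, leaving 2 seats).
Remainders in descending order: P7 0.7234, P1 0.5124, P8 0.4525, P6 0.1560, P3 0.1557.
Largest remainders: P7, P1 receive the extra seats.

P7: 7; P6: 7; P3: 5; P8: 0; P1: 6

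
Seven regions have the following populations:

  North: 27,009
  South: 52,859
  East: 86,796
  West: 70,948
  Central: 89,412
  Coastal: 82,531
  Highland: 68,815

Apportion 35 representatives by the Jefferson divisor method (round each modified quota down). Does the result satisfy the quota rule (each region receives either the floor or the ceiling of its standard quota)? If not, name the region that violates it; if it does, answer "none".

none

Standard quotas: North 1.976, South 3.867, East 6.350, West 5.191, Central 6.542, Coastal 6.038, Highland 5.035.
Jefferson allocation: North 2, South 4, East 6, West 5, Central 7, Coastal 6, Highland 5.
Every allocation lies between the lower and upper quota.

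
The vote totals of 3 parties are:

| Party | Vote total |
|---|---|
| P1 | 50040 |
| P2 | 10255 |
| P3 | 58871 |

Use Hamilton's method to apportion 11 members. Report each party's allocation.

P1 5, P2 1, P3 5

Total 119166; standard divisor 119166/11 ≈ 10833.273.
Standard quotas: P1 4.6191, P2 0.9466, P3 5.4343.
Lower quotas: P1 4, P2 0, P3 5 (sum 9, leaving 2 seats).
Remainders in descending order: P2 0.9466, P1 0.6191, P3 0.4343.
Largest remainders: P2, P1 receive the extra seats.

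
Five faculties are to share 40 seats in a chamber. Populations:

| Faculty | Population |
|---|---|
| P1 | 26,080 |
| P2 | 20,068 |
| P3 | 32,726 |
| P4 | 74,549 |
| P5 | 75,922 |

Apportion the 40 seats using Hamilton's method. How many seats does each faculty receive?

P1: 5, P2: 3, P3: 6, P4: 13, P5: 13

The standard divisor is 229345/40 ≈ 5733.625.
Standard quotas: P1 4.5486, P2 3.5001, P3 5.7077, P4 13.0021, P5 13.2415.
Lower quotas: P1 4, P2 3, P3 5, P4 13, P5 13 (sum 38, leaving 2 seats).
Remainders in descending order: P3 0.7077, P1 0.5486, P2 0.5001, P5 0.2415, P4 0.0021.
Largest remainders: P3, P1 receive the extra seats.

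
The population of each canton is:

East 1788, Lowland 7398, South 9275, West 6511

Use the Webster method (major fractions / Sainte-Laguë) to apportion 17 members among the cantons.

Standard divisor 24972/17 ≈ 1468.941; standard quotas: East 1.217, Lowland 5.036, South 6.314, West 4.432.
Rounding to the nearest integer gives 1, 5, 6, 4 = 16 seats, so the divisor must be adjusted.
With modified divisor 1440: modified quotas East 1.242, Lowland 5.138, South 6.441, West 4.522.
Rounding to the nearest integer: East 1, Lowland 5, South 6, West 5 (total 17).

East 1, Lowland 5, South 6, West 5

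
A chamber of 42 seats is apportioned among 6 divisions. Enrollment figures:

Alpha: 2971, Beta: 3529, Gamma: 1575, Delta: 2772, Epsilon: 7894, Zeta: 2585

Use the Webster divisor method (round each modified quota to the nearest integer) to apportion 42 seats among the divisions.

Alpha=6, Beta=7, Gamma=3, Delta=5, Epsilon=16, Zeta=5

Standard divisor 21326/42 ≈ 507.762; standard quotas: Alpha 5.851, Beta 6.950, Gamma 3.102, Delta 5.459, Epsilon 15.547, Zeta 5.091.
Rounding to the nearest integer gives Alpha 6, Beta 7, Gamma 3, Delta 5, Epsilon 16, Zeta 5 — total 42, matching the house size, so no adjustment is needed.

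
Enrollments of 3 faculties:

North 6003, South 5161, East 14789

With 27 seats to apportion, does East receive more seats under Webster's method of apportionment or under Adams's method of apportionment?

Webster

Webster: North 6, South 5, East 16.
Adams: North 6, South 6, East 15.
East gets 16 under Webster and 15 under Adams.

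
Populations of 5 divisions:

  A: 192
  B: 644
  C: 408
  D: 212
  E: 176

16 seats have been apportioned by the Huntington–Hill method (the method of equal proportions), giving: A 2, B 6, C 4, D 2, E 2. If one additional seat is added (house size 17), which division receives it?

B

Priority for the next seat is population ÷ (√(s·(s+1))).
Priorities: A 78.384, B 99.371, C 91.232, D 86.549, E 71.852.
Highest priority: B.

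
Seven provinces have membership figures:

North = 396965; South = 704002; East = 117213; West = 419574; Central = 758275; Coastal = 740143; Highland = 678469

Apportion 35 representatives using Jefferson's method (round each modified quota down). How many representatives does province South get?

7

Standard divisor 3814641/35 ≈ 108989.743; standard quotas: North 3.642, South 6.459, East 1.075, West 3.850, Central 6.957, Coastal 6.791, Highland 6.225.
Rounding down gives 3, 6, 1, 3, 6, 6, 6 = 31 seats, so the divisor must be adjusted.
With modified divisor 99900: modified quotas North 3.974, South 7.047, East 1.173, West 4.200, Central 7.590, Coastal 7.409, Highland 6.791.
Rounding down: North 3, South 7, East 1, West 4, Central 7, Coastal 7, Highland 6 (total 35).
South receives 7.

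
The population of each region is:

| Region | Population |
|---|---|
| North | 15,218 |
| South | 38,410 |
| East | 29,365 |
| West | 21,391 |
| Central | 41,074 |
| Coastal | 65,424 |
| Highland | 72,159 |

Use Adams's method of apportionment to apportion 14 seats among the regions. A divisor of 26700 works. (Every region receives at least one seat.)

With modified divisor 26700: modified quotas North 0.570, South 1.439, East 1.100, West 0.801, Central 1.538, Coastal 2.450, Highland 2.703.
Rounding up: North 1, South 2, East 2, West 1, Central 2, Coastal 3, Highland 3 (total 14).

North=1, South=2, East=2, West=1, Central=2, Coastal=3, Highland=3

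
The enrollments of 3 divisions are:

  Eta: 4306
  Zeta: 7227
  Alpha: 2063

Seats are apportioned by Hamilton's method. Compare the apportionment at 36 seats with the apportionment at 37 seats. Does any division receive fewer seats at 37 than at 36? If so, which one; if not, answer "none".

At 36 seats: Eta 11, Zeta 19, Alpha 6.
At 37 seats: Eta 12, Zeta 20, Alpha 5.
Alpha drops from 6 to 5.

Alpha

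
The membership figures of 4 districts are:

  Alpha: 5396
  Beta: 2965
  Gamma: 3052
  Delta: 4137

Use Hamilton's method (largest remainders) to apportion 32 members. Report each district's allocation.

Alpha 11; Beta 6; Gamma 6; Delta 9

The standard divisor is 15550/32 ≈ 485.938.
Standard quotas: Alpha 11.1043, Beta 6.1016, Gamma 6.2806, Delta 8.5134.
Lower quotas: Alpha 11, Beta 6, Gamma 6, Delta 8 (sum 31, leaving 1 seat).
Remainders in descending order: Delta 0.5134, Gamma 0.2806, Alpha 0.1043, Beta 0.1016.
Largest remainder: Delta receives the extra seat.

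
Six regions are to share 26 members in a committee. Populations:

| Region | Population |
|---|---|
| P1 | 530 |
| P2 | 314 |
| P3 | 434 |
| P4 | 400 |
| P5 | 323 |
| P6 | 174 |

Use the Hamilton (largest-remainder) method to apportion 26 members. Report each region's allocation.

P1 6, P2 4, P3 5, P4 5, P5 4, P6 2

The standard divisor is 2175/26 ≈ 83.654.
Standard quotas: P1 6.336, P2 3.754, P3 5.188, P4 4.782, P5 3.861, P6 2.080.
Lower quotas: P1 6, P2 3, P3 5, P4 4, P5 3, P6 2 (sum 23, leaving 3 seats).
Remainders in descending order: P5 0.861, P4 0.782, P2 0.754, P1 0.336, P3 0.188, P6 0.080.
The surplus seats go to P5, P4, P2.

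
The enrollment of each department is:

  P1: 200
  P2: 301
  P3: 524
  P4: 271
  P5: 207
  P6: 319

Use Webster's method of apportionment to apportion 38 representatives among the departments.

Standard divisor 1822/38 ≈ 47.947; standard quotas: P1 4.171, P2 6.278, P3 10.929, P4 5.652, P5 4.317, P6 6.653.
Rounding to the nearest integer gives P1 4, P2 6, P3 11, P4 6, P5 4, P6 7 — total 38, matching the house size, so no adjustment is needed.

P1: 4, P2: 6, P3: 11, P4: 6, P5: 4, P6: 7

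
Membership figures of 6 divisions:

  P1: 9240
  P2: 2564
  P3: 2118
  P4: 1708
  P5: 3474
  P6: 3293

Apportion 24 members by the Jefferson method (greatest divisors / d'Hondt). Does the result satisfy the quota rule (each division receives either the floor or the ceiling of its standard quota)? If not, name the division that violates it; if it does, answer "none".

Standard quotas: P1 9.901, P2 2.748, P3 2.270, P4 1.830, P5 3.723, P6 3.529.
Jefferson allocation: P1 10, P2 3, P3 2, P4 2, P5 4, P6 3.
Every allocation lies between the lower and upper quota.

none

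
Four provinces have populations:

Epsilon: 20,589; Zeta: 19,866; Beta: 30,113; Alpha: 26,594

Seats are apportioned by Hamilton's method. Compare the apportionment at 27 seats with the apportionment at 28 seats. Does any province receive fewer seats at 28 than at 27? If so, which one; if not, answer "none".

At 27 seats: Epsilon 6, Zeta 6, Beta 8, Alpha 7.
At 28 seats: Epsilon 6, Zeta 6, Beta 9, Alpha 7.
No province's allocation decreased.

none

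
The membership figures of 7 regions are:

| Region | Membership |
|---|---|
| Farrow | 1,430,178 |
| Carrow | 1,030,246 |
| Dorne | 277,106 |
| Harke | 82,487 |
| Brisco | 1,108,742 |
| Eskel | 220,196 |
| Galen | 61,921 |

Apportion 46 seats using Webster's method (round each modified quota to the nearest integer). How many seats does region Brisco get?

Standard divisor 4210876/46 ≈ 91540.783; standard quotas: Farrow 15.623, Carrow 11.255, Dorne 3.027, Harke 0.901, Brisco 12.112, Eskel 2.405, Galen 0.676.
Rounding to the nearest integer gives Farrow 16, Carrow 11, Dorne 3, Harke 1, Brisco 12, Eskel 2, Galen 1 — total 46, matching the house size, so no adjustment is needed.
Brisco receives 12.

12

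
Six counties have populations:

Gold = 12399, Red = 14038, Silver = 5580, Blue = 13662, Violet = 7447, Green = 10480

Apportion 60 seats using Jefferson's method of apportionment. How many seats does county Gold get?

12

Standard divisor 63606/60 ≈ 1060.1; standard quotas: Gold 11.696, Red 13.242, Silver 5.264, Blue 12.887, Violet 7.025, Green 9.886.
Rounding down gives 11, 13, 5, 12, 7, 9 = 57 seats, so the divisor must be adjusted.
With modified divisor 1020: modified quotas Gold 12.156, Red 13.763, Silver 5.471, Blue 13.394, Violet 7.301, Green 10.275.
Rounding down: Gold 12, Red 13, Silver 5, Blue 13, Violet 7, Green 10 (total 60).
Gold receives 12.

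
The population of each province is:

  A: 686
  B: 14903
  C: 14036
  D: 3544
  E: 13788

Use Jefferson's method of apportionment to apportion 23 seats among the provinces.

A: 0, B: 8, C: 7, D: 1, E: 7

Standard divisor 46957/23 ≈ 2041.609; standard quotas: A 0.336, B 7.300, C 6.875, D 1.736, E 6.753.
Rounding down gives 0, 7, 6, 1, 6 = 20 seats, so the divisor must be adjusted.
With modified divisor 1800: modified quotas A 0.381, B 8.279, C 7.798, D 1.969, E 7.660.
Rounding down: A 0, B 8, C 7, D 1, E 7 (total 23).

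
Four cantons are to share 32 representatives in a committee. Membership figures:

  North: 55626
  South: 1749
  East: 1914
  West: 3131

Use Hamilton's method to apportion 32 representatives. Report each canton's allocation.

North: 28, South: 1, East: 1, West: 2

The standard divisor is 62420/32 ≈ 1950.625.
Standard quotas: North 28.5170, South 0.8966, East 0.9812, West 1.6051.
Lower quotas: North 28, South 0, East 0, West 1 (sum 29, leaving 3 seats).
Remainders in descending order: East 0.9812, South 0.8966, West 0.6051, North 0.5170.
Largest remainders: East, South, West receive the extra seats.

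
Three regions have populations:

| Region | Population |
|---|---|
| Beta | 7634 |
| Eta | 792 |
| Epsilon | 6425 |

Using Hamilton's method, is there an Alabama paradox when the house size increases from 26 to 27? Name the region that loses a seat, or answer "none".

Eta

At 26 seats: Beta 13, Eta 2, Epsilon 11.
At 27 seats: Beta 14, Eta 1, Epsilon 12.
Eta drops from 2 to 1.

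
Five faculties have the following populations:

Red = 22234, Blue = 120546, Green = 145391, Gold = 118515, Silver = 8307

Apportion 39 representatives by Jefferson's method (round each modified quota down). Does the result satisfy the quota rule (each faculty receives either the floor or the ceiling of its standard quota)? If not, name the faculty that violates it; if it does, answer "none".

none

Standard quotas: Red 2.089, Blue 11.329, Green 13.663, Gold 11.138, Silver 0.781.
Jefferson allocation: Red 2, Blue 12, Green 14, Gold 11, Silver 0.
Every allocation lies between the lower and upper quota.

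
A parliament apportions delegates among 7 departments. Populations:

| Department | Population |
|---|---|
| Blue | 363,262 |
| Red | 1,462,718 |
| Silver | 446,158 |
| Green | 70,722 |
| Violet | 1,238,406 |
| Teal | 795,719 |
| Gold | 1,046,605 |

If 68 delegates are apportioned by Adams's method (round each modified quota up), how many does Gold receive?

13

Standard divisor 5423590/68 ≈ 79758.676; standard quotas: Blue 4.555, Red 18.339, Silver 5.594, Green 0.887, Violet 15.527, Teal 9.977, Gold 13.122.
Rounding up gives 5, 19, 6, 1, 16, 10, 14 = 71 seats, so the divisor must be adjusted.
With modified divisor 84300: modified quotas Blue 4.309, Red 17.351, Silver 5.293, Green 0.839, Violet 14.690, Teal 9.439, Gold 12.415.
Rounding up: Blue 5, Red 18, Silver 6, Green 1, Violet 15, Teal 10, Gold 13 (total 68).
Gold receives 13.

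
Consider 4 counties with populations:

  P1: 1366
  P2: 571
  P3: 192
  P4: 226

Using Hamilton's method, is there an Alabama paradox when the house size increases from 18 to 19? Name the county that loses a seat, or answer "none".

P3

At 18 seats: P1 10, P2 4, P3 2, P4 2.
At 19 seats: P1 11, P2 5, P3 1, P4 2.
P3 drops from 2 to 1.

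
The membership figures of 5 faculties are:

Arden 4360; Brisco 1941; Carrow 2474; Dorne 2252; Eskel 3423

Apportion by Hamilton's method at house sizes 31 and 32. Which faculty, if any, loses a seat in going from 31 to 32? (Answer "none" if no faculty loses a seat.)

At 31 seats: Arden 10, Brisco 4, Carrow 5, Dorne 5, Eskel 7.
At 32 seats: Arden 10, Brisco 4, Carrow 5, Dorne 5, Eskel 8.
No faculty's allocation decreased.

none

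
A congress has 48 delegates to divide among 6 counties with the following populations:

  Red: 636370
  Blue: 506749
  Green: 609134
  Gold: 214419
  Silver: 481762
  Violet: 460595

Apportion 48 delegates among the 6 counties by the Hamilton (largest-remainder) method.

Red 10, Blue 8, Green 10, Gold 4, Silver 8, Violet 8

Standard divisor: 2909029 ÷ 48 ≈ 60604.771.
Standard quotas: Red 10.5003, Blue 8.3615, Green 10.0509, Gold 3.5380, Silver 7.9492, Violet 7.6000.
Lower quotas: Red 10, Blue 8, Green 10, Gold 3, Silver 7, Violet 7 (sum 45, leaving 3 seats).
Remainders in descending order: Silver 0.9492, Violet 0.6000, Gold 0.5380, Red 0.5003, Blue 0.3615, Green 0.0509.
The surplus seats go to Silver, Violet, Gold.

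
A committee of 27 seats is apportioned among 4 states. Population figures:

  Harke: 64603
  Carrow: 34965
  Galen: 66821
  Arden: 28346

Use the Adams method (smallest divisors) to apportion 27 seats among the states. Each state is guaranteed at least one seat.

Harke 9; Carrow 5; Galen 9; Arden 4

Standard divisor 194735/27 ≈ 7212.407; standard quotas: Harke 8.957, Carrow 4.848, Galen 9.265, Arden 3.930.
Rounding up gives 9, 5, 10, 4 = 28 seats, so the divisor must be adjusted.
With modified divisor 7700: modified quotas Harke 8.390, Carrow 4.541, Galen 8.678, Arden 3.681.
Rounding up: Harke 9, Carrow 5, Galen 9, Arden 4 (total 27).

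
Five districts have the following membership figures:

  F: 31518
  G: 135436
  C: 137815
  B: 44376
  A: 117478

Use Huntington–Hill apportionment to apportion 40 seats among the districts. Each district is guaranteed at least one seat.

F 3, G 11, C 12, B 4, A 10

With divisor 11892: modified quotas F 2.650, G 11.389, C 11.589, B 3.732, A 9.879.
Geometric-mean thresholds: F √(2·3)=2.449, G √(11·12)=11.489, C √(11·12)=11.489, B √(3·4)=3.464, A √(9·10)=9.487.
Each quota rounded against its threshold gives F 3, G 11, C 12, B 4, A 10 (total 40).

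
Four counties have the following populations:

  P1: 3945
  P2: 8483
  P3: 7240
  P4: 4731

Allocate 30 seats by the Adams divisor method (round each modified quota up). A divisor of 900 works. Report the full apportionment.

P1=5; P2=10; P3=9; P4=6

With modified divisor 900: modified quotas P1 4.383, P2 9.426, P3 8.044, P4 5.257.
Rounding up: P1 5, P2 10, P3 9, P4 6 (total 30).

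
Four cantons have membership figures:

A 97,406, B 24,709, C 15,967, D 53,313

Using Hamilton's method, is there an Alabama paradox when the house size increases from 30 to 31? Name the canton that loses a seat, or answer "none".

At 30 seats: A 15, B 4, C 3, D 8.
At 31 seats: A 16, B 4, C 2, D 9.
C drops from 3 to 2.

C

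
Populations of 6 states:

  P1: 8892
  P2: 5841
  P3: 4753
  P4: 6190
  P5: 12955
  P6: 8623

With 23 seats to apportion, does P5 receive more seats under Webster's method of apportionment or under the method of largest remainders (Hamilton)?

Webster

Webster: P1 4, P2 3, P3 2, P4 3, P5 7, P6 4.
Hamilton: P1 5, P2 3, P3 2, P4 3, P5 6, P6 4.
P5 gets 7 under Webster and 6 under Hamilton.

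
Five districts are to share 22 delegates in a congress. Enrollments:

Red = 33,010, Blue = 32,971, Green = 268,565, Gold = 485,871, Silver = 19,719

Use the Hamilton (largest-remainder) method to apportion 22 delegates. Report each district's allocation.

Red=1, Blue=1, Green=7, Gold=13, Silver=0

The standard divisor is 840136/22 = 38188.
Standard quotas: Red 0.8644, Blue 0.8634, Green 7.0327, Gold 12.7231, Silver 0.5164.
Lower quotas: Red 0, Blue 0, Green 7, Gold 12, Silver 0 (sum 19, leaving 3 seats).
Remainders in descending order: Red 0.8644, Blue 0.8634, Gold 0.7231, Silver 0.5164, Green 0.0327.
Largest remainders: Red, Blue, Gold receive the extra seats.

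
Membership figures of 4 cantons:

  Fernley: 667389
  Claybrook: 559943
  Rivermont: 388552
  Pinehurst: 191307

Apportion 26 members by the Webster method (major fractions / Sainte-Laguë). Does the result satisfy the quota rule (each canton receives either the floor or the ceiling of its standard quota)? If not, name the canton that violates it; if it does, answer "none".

none

Standard quotas: Fernley 9.602, Claybrook 8.056, Rivermont 5.590, Pinehurst 2.752.
Webster allocation: Fernley 9, Claybrook 8, Rivermont 6, Pinehurst 3.
Every allocation lies between the lower and upper quota.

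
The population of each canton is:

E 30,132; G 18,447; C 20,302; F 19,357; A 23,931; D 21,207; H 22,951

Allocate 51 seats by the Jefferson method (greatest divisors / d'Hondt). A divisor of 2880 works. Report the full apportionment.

With modified divisor 2880: modified quotas E 10.463, G 6.405, C 7.049, F 6.721, A 8.309, D 7.364, H 7.969.
Rounding down: E 10, G 6, C 7, F 6, A 8, D 7, H 7 (total 51).

E 10, G 6, C 7, F 6, A 8, D 7, H 7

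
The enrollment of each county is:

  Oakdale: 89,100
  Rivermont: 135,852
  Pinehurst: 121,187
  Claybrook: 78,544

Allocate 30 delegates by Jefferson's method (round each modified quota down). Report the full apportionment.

Standard divisor 424683/30 ≈ 14156.1; standard quotas: Oakdale 6.294, Rivermont 9.597, Pinehurst 8.561, Claybrook 5.548.
Rounding down gives 6, 9, 8, 5 = 28 seats, so the divisor must be adjusted.
With modified divisor 13300: modified quotas Oakdale 6.699, Rivermont 10.214, Pinehurst 9.112, Claybrook 5.906.
Rounding down: Oakdale 6, Rivermont 10, Pinehurst 9, Claybrook 5 (total 30).

Oakdale 6, Rivermont 10, Pinehurst 9, Claybrook 5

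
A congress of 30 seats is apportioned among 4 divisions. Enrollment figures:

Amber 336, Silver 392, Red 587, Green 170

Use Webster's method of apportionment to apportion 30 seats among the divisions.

Standard divisor 1485/30 ≈ 49.5; standard quotas: Amber 6.788, Silver 7.919, Red 11.859, Green 3.434.
Rounding to the nearest integer gives Amber 7, Silver 8, Red 12, Green 3 — total 30, matching the house size, so no adjustment is needed.

Amber=7, Silver=8, Red=12, Green=3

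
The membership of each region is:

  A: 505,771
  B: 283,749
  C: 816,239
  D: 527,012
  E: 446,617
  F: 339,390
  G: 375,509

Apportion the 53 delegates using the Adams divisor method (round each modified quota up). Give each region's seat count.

A=8, B=5, C=13, D=8, E=7, F=6, G=6

Standard divisor 3294287/53 ≈ 62156.358; standard quotas: A 8.137, B 4.565, C 13.132, D 8.479, E 7.185, F 5.460, G 6.041.
Rounding up gives 9, 5, 14, 9, 8, 6, 7 = 58 seats, so the divisor must be adjusted.
With modified divisor 66900: modified quotas A 7.560, B 4.241, C 12.201, D 7.878, E 6.676, F 5.073, G 5.613.
Rounding up: A 8, B 5, C 13, D 8, E 7, F 6, G 6 (total 53).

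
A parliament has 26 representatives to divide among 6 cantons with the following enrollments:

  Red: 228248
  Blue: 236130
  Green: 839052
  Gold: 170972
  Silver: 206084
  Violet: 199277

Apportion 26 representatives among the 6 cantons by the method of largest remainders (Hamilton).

Total 1879763; standard divisor 1879763/26 ≈ 72298.577.
Standard quotas: Red 3.1570, Blue 3.2660, Green 11.6054, Gold 2.3648, Silver 2.8505, Violet 2.7563.
Lower quotas: Red 3, Blue 3, Green 11, Gold 2, Silver 2, Violet 2 (sum 23, leaving 3 seats).
Remainders in descending order: Silver 0.8505, Violet 0.7563, Green 0.6054, Gold 0.3648, Blue 0.2660, Red 0.1570.
Largest remainders: Silver, Violet, Green receive the extra seats.

Red 3; Blue 3; Green 12; Gold 2; Silver 3; Violet 3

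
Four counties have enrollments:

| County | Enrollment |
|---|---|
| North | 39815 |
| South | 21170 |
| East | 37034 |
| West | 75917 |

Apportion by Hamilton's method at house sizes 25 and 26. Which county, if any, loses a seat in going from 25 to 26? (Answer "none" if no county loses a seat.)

none

At 25 seats: North 6, South 3, East 5, West 11.
At 26 seats: North 6, South 3, East 6, West 11.
No county's allocation decreased.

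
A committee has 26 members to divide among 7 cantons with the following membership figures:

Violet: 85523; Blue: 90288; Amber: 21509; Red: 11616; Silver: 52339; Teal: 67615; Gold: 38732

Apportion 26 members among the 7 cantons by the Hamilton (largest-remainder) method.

The standard divisor is 367622/26 ≈ 14139.308.
Standard quotas: Violet 6.0486, Blue 6.3856, Amber 1.5212, Red 0.8215, Silver 3.7017, Teal 4.7821, Gold 2.7393.
Lower quotas: Violet 6, Blue 6, Amber 1, Red 0, Silver 3, Teal 4, Gold 2 (sum 22, leaving 4 seats).
Remainders in descending order: Red 0.8215, Teal 0.7821, Gold 0.7393, Silver 0.7017, Amber 0.5212, Blue 0.3856, Violet 0.0486.
Largest remainders: Red, Teal, Gold, Silver receive the extra seats.

Violet: 6, Blue: 6, Amber: 1, Red: 1, Silver: 4, Teal: 5, Gold: 3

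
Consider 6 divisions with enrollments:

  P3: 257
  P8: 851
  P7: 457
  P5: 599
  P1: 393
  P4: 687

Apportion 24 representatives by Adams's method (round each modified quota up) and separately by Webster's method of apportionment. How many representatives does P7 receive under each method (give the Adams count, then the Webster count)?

Adams: P3 2, P8 6, P7 4, P5 4, P1 3, P4 5.
Webster: P3 2, P8 6, P7 3, P5 5, P1 3, P4 5.
P7 gets 4 under Adams and 3 under Webster.

4 and 3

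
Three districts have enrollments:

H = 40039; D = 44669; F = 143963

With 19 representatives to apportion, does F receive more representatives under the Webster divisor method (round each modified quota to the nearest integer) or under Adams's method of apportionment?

Webster: H 3, D 4, F 12.
Adams: H 4, D 4, F 11.
F gets 12 under Webster and 11 under Adams.

Webster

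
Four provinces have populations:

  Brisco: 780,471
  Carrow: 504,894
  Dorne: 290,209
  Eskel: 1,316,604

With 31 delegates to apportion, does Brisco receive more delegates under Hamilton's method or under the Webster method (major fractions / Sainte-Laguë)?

Hamilton: Brisco 8, Carrow 6, Dorne 3, Eskel 14.
Webster: Brisco 9, Carrow 5, Dorne 3, Eskel 14.
Brisco gets 8 under Hamilton and 9 under Webster.

Webster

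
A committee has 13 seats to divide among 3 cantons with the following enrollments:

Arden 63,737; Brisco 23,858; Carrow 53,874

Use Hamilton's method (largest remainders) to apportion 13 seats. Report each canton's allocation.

Standard divisor: 141469 ÷ 13 ≈ 10882.231.
Standard quotas: Arden 5.8570, Brisco 2.1924, Carrow 4.9506.
Lower quotas: Arden 5, Brisco 2, Carrow 4 (sum 11, leaving 2 seats).
Remainders in descending order: Carrow 0.9506, Arden 0.8570, Brisco 0.1924.
The surplus seats go to Carrow, Arden.

Arden 6; Brisco 2; Carrow 5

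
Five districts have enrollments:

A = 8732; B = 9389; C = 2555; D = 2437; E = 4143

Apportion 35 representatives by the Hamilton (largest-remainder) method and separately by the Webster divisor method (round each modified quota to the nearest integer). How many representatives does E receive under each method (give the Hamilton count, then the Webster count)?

Hamilton: A 11, B 12, C 3, D 3, E 6.
Webster: A 12, B 12, C 3, D 3, E 5.
E gets 6 under Hamilton and 5 under Webster.

6 and 5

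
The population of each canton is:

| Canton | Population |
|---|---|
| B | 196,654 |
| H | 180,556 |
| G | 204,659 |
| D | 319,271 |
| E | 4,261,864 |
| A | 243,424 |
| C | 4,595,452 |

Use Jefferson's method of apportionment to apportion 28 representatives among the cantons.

Standard divisor 10001880/28 ≈ 357210; standard quotas: B 0.551, H 0.505, G 0.573, D 0.894, E 11.931, A 0.681, C 12.865.
Rounding down gives 0, 0, 0, 0, 11, 0, 12 = 23 seats, so the divisor must be adjusted.
With modified divisor 312800: modified quotas B 0.629, H 0.577, G 0.654, D 1.021, E 13.625, A 0.778, C 14.691.
Rounding down: B 0, H 0, G 0, D 1, E 13, A 0, C 14 (total 28).

B 0, H 0, G 0, D 1, E 13, A 0, C 14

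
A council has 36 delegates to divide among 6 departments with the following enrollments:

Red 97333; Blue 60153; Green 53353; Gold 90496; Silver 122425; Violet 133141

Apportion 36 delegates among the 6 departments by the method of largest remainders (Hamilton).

Standard divisor: 556901 ÷ 36 ≈ 15469.472.
Standard quotas: Red 6.2919, Blue 3.8885, Green 3.4489, Gold 5.8500, Silver 7.9140, Violet 8.6067.
Lower quotas: Red 6, Blue 3, Green 3, Gold 5, Silver 7, Violet 8 (sum 32, leaving 4 seats).
Remainders in descending order: Silver 0.9140, Blue 0.8885, Gold 0.8500, Violet 0.6067, Green 0.4489, Red 0.2919.
The surplus seats go to Silver, Blue, Gold, Violet.

Red 6, Blue 4, Green 3, Gold 6, Silver 8, Violet 9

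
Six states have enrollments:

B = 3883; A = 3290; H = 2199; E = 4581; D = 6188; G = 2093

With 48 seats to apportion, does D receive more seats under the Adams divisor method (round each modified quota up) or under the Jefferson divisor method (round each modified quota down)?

Adams: B 8, A 7, H 5, E 10, D 13, G 5.
Jefferson: B 8, A 7, H 5, E 10, D 14, G 4.
D gets 13 under Adams and 14 under Jefferson.

Jefferson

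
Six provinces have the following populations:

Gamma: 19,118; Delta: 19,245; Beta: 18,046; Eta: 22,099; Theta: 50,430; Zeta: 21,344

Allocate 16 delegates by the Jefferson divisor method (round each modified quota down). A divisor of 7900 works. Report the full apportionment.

With modified divisor 7900: modified quotas Gamma 2.420, Delta 2.436, Beta 2.284, Eta 2.797, Theta 6.384, Zeta 2.702.
Rounding down: Gamma 2, Delta 2, Beta 2, Eta 2, Theta 6, Zeta 2 (total 16).

Gamma 2; Delta 2; Beta 2; Eta 2; Theta 6; Zeta 2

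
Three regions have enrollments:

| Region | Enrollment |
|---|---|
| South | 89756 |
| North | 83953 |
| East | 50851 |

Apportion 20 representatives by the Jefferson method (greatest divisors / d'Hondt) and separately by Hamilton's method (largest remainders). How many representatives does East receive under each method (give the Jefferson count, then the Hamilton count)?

4 and 5

Jefferson: South 8, North 8, East 4.
Hamilton: South 8, North 7, East 5.
East gets 4 under Jefferson and 5 under Hamilton.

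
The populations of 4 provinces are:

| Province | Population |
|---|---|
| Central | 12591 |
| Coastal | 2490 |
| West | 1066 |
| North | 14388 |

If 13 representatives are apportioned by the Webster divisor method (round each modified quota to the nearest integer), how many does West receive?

Standard divisor 30535/13 ≈ 2348.846; standard quotas: Central 5.361, Coastal 1.060, West 0.454, North 6.126.
Rounding to the nearest integer gives 5, 1, 0, 6 = 12 seats, so the divisor must be adjusted.
With modified divisor 2250: modified quotas Central 5.596, Coastal 1.107, West 0.474, North 6.395.
Rounding to the nearest integer: Central 6, Coastal 1, West 0, North 6 (total 13).
West receives 0.

0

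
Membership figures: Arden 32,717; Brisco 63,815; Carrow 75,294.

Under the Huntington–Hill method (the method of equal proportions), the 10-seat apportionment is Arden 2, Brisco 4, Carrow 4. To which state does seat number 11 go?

Carrow

Priority for the next seat is population ÷ (√(s·(s+1))).
Priorities: Arden 13356.659, Brisco 14269.468, Carrow 16836.250.
Highest priority: Carrow.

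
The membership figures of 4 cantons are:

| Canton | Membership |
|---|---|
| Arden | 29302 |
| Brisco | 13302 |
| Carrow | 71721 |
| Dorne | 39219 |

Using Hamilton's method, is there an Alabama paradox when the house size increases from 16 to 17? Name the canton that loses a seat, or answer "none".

none

At 16 seats: Arden 3, Brisco 1, Carrow 8, Dorne 4.
At 17 seats: Arden 3, Brisco 2, Carrow 8, Dorne 4.
No canton's allocation decreased.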